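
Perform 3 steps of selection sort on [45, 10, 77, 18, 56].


Initial: [45, 10, 77, 18, 56]
Step 1: min=10 at 1
  Swap: [10, 45, 77, 18, 56]
Step 2: min=18 at 3
  Swap: [10, 18, 77, 45, 56]
Step 3: min=45 at 3
  Swap: [10, 18, 45, 77, 56]

After 3 steps: [10, 18, 45, 77, 56]


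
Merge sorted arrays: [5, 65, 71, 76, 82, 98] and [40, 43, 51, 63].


Take 5 from A
Take 40 from B
Take 43 from B
Take 51 from B
Take 63 from B

Merged: [5, 40, 43, 51, 63, 65, 71, 76, 82, 98]


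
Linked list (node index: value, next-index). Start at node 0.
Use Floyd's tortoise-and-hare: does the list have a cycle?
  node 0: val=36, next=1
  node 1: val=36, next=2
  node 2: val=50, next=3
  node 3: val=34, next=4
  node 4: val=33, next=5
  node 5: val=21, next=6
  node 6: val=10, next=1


Floyd's tortoise (slow, +1) and hare (fast, +2):
  init: slow=0, fast=0
  step 1: slow=1, fast=2
  step 2: slow=2, fast=4
  step 3: slow=3, fast=6
  step 4: slow=4, fast=2
  step 5: slow=5, fast=4
  step 6: slow=6, fast=6
  slow == fast at node 6: cycle detected

Cycle: yes


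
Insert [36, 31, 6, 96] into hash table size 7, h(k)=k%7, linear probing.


Insert 36: h=1 -> slot 1
Insert 31: h=3 -> slot 3
Insert 6: h=6 -> slot 6
Insert 96: h=5 -> slot 5

Table: [None, 36, None, 31, None, 96, 6]


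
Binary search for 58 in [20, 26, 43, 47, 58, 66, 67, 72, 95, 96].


Step 1: lo=0, hi=9, mid=4, val=58

Found at index 4


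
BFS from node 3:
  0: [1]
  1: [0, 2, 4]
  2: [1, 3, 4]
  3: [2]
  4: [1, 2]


Visit 3, enqueue [2]
Visit 2, enqueue [1, 4]
Visit 1, enqueue [0]
Visit 4, enqueue []
Visit 0, enqueue []

BFS order: [3, 2, 1, 4, 0]


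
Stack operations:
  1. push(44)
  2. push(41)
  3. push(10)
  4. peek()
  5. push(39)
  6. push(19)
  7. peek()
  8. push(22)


push(44) -> [44]
push(41) -> [44, 41]
push(10) -> [44, 41, 10]
peek()->10
push(39) -> [44, 41, 10, 39]
push(19) -> [44, 41, 10, 39, 19]
peek()->19
push(22) -> [44, 41, 10, 39, 19, 22]

Final stack: [44, 41, 10, 39, 19, 22]


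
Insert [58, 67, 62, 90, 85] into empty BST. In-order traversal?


Insert 58: root
Insert 67: R from 58
Insert 62: R from 58 -> L from 67
Insert 90: R from 58 -> R from 67
Insert 85: R from 58 -> R from 67 -> L from 90

In-order: [58, 62, 67, 85, 90]


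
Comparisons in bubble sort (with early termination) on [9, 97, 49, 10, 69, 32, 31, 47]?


Algorithm: bubble sort (with early termination)
Input: [9, 97, 49, 10, 69, 32, 31, 47]
Sorted: [9, 10, 31, 32, 47, 49, 69, 97]

25


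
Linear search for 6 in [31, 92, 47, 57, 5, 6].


i=0: 31!=6
i=1: 92!=6
i=2: 47!=6
i=3: 57!=6
i=4: 5!=6
i=5: 6==6 found!

Found at 5, 6 comps


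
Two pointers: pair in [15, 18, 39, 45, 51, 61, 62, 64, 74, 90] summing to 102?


lo=0(15)+hi=9(90)=105
lo=0(15)+hi=8(74)=89
lo=1(18)+hi=8(74)=92
lo=2(39)+hi=8(74)=113
lo=2(39)+hi=7(64)=103
lo=2(39)+hi=6(62)=101
lo=3(45)+hi=6(62)=107
lo=3(45)+hi=5(61)=106
lo=3(45)+hi=4(51)=96

No pair found


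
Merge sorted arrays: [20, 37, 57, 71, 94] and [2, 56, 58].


Take 2 from B
Take 20 from A
Take 37 from A
Take 56 from B
Take 57 from A
Take 58 from B

Merged: [2, 20, 37, 56, 57, 58, 71, 94]


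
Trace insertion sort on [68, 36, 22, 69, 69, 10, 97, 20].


Initial: [68, 36, 22, 69, 69, 10, 97, 20]
Insert 36: [36, 68, 22, 69, 69, 10, 97, 20]
Insert 22: [22, 36, 68, 69, 69, 10, 97, 20]
Insert 69: [22, 36, 68, 69, 69, 10, 97, 20]
Insert 69: [22, 36, 68, 69, 69, 10, 97, 20]
Insert 10: [10, 22, 36, 68, 69, 69, 97, 20]
Insert 97: [10, 22, 36, 68, 69, 69, 97, 20]
Insert 20: [10, 20, 22, 36, 68, 69, 69, 97]

Sorted: [10, 20, 22, 36, 68, 69, 69, 97]


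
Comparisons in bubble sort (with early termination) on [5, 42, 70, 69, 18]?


Algorithm: bubble sort (with early termination)
Input: [5, 42, 70, 69, 18]
Sorted: [5, 18, 42, 69, 70]

10


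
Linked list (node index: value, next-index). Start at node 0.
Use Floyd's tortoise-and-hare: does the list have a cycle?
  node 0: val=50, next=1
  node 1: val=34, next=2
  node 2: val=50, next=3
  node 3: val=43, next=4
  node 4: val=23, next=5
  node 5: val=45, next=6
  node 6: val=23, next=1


Floyd's tortoise (slow, +1) and hare (fast, +2):
  init: slow=0, fast=0
  step 1: slow=1, fast=2
  step 2: slow=2, fast=4
  step 3: slow=3, fast=6
  step 4: slow=4, fast=2
  step 5: slow=5, fast=4
  step 6: slow=6, fast=6
  slow == fast at node 6: cycle detected

Cycle: yes


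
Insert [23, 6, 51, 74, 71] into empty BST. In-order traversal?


Insert 23: root
Insert 6: L from 23
Insert 51: R from 23
Insert 74: R from 23 -> R from 51
Insert 71: R from 23 -> R from 51 -> L from 74

In-order: [6, 23, 51, 71, 74]


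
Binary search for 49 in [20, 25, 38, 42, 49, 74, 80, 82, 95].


Step 1: lo=0, hi=8, mid=4, val=49

Found at index 4


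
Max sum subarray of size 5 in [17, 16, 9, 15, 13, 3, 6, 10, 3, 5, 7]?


[0:5]: 70
[1:6]: 56
[2:7]: 46
[3:8]: 47
[4:9]: 35
[5:10]: 27
[6:11]: 31

Max: 70 at [0:5]


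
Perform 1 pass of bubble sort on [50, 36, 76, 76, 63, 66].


Initial: [50, 36, 76, 76, 63, 66]
Pass 1: [36, 50, 76, 63, 66, 76] (3 swaps)

After 1 pass: [36, 50, 76, 63, 66, 76]


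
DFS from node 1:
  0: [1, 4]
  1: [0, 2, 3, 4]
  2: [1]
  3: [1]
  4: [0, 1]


Visit 1, push [4, 3, 2, 0]
Visit 0, push [4]
Visit 4, push []
Visit 2, push []
Visit 3, push []

DFS order: [1, 0, 4, 2, 3]


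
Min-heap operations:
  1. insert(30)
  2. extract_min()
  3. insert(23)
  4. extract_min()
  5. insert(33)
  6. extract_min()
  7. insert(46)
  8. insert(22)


insert(30) -> [30]
extract_min()->30, []
insert(23) -> [23]
extract_min()->23, []
insert(33) -> [33]
extract_min()->33, []
insert(46) -> [46]
insert(22) -> [22, 46]

Final heap: [22, 46]


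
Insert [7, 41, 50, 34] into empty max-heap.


Insert 7: [7]
Insert 41: [41, 7]
Insert 50: [50, 7, 41]
Insert 34: [50, 34, 41, 7]

Final heap: [50, 34, 41, 7]


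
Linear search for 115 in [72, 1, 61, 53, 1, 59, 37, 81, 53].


i=0: 72!=115
i=1: 1!=115
i=2: 61!=115
i=3: 53!=115
i=4: 1!=115
i=5: 59!=115
i=6: 37!=115
i=7: 81!=115
i=8: 53!=115

Not found, 9 comps


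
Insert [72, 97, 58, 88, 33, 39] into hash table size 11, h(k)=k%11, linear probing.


Insert 72: h=6 -> slot 6
Insert 97: h=9 -> slot 9
Insert 58: h=3 -> slot 3
Insert 88: h=0 -> slot 0
Insert 33: h=0, 1 probes -> slot 1
Insert 39: h=6, 1 probes -> slot 7

Table: [88, 33, None, 58, None, None, 72, 39, None, 97, None]


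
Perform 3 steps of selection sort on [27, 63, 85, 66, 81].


Initial: [27, 63, 85, 66, 81]
Step 1: min=27 at 0
  Swap: [27, 63, 85, 66, 81]
Step 2: min=63 at 1
  Swap: [27, 63, 85, 66, 81]
Step 3: min=66 at 3
  Swap: [27, 63, 66, 85, 81]

After 3 steps: [27, 63, 66, 85, 81]


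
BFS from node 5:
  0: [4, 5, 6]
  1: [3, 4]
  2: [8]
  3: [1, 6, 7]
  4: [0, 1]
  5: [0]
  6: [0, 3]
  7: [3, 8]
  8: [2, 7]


Visit 5, enqueue [0]
Visit 0, enqueue [4, 6]
Visit 4, enqueue [1]
Visit 6, enqueue [3]
Visit 1, enqueue []
Visit 3, enqueue [7]
Visit 7, enqueue [8]
Visit 8, enqueue [2]
Visit 2, enqueue []

BFS order: [5, 0, 4, 6, 1, 3, 7, 8, 2]


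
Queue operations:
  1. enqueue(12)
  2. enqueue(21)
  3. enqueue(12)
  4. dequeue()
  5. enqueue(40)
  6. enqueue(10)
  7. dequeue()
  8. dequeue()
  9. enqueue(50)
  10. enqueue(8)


enqueue(12) -> [12]
enqueue(21) -> [12, 21]
enqueue(12) -> [12, 21, 12]
dequeue()->12, [21, 12]
enqueue(40) -> [21, 12, 40]
enqueue(10) -> [21, 12, 40, 10]
dequeue()->21, [12, 40, 10]
dequeue()->12, [40, 10]
enqueue(50) -> [40, 10, 50]
enqueue(8) -> [40, 10, 50, 8]

Final queue: [40, 10, 50, 8]


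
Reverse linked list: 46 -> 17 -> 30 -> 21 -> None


Step 1: curr=46, set curr.next=prev(None) | reversed so far: 46
Step 2: curr=17, set curr.next=prev(46) | reversed so far: 17 -> 46
Step 3: curr=30, set curr.next=prev(17) | reversed so far: 30 -> 17 -> 46
Step 4: curr=21, set curr.next=prev(30) | reversed so far: 21 -> 30 -> 17 -> 46

21 -> 30 -> 17 -> 46 -> None


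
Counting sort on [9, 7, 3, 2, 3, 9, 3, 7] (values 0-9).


Input: [9, 7, 3, 2, 3, 9, 3, 7]
Counts: [0, 0, 1, 3, 0, 0, 0, 2, 0, 2]

Sorted: [2, 3, 3, 3, 7, 7, 9, 9]


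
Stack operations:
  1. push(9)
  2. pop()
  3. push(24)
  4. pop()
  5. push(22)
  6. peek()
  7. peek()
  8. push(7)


push(9) -> [9]
pop()->9, []
push(24) -> [24]
pop()->24, []
push(22) -> [22]
peek()->22
peek()->22
push(7) -> [22, 7]

Final stack: [22, 7]


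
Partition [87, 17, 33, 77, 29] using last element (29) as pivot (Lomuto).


Pivot: 29
  17 <= 29: swap -> [17, 87, 33, 77, 29]
Place pivot at 1: [17, 29, 33, 77, 87]

Partitioned: [17, 29, 33, 77, 87]


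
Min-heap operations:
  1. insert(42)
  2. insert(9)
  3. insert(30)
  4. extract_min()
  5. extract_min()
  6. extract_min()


insert(42) -> [42]
insert(9) -> [9, 42]
insert(30) -> [9, 42, 30]
extract_min()->9, [30, 42]
extract_min()->30, [42]
extract_min()->42, []

Final heap: []


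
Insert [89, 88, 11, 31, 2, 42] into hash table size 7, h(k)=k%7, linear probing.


Insert 89: h=5 -> slot 5
Insert 88: h=4 -> slot 4
Insert 11: h=4, 2 probes -> slot 6
Insert 31: h=3 -> slot 3
Insert 2: h=2 -> slot 2
Insert 42: h=0 -> slot 0

Table: [42, None, 2, 31, 88, 89, 11]


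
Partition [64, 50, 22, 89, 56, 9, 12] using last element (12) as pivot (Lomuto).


Pivot: 12
  9 <= 12: swap -> [9, 50, 22, 89, 56, 64, 12]
Place pivot at 1: [9, 12, 22, 89, 56, 64, 50]

Partitioned: [9, 12, 22, 89, 56, 64, 50]


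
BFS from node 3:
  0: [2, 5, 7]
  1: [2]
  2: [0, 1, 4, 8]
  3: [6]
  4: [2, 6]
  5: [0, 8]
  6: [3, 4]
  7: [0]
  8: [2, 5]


Visit 3, enqueue [6]
Visit 6, enqueue [4]
Visit 4, enqueue [2]
Visit 2, enqueue [0, 1, 8]
Visit 0, enqueue [5, 7]
Visit 1, enqueue []
Visit 8, enqueue []
Visit 5, enqueue []
Visit 7, enqueue []

BFS order: [3, 6, 4, 2, 0, 1, 8, 5, 7]


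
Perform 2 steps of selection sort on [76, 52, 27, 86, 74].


Initial: [76, 52, 27, 86, 74]
Step 1: min=27 at 2
  Swap: [27, 52, 76, 86, 74]
Step 2: min=52 at 1
  Swap: [27, 52, 76, 86, 74]

After 2 steps: [27, 52, 76, 86, 74]


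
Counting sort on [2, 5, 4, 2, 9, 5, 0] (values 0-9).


Input: [2, 5, 4, 2, 9, 5, 0]
Counts: [1, 0, 2, 0, 1, 2, 0, 0, 0, 1]

Sorted: [0, 2, 2, 4, 5, 5, 9]


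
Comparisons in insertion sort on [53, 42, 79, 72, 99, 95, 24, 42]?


Algorithm: insertion sort
Input: [53, 42, 79, 72, 99, 95, 24, 42]
Sorted: [24, 42, 42, 53, 72, 79, 95, 99]

19


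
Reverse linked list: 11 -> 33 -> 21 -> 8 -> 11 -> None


Step 1: curr=11, set curr.next=prev(None) | reversed so far: 11
Step 2: curr=33, set curr.next=prev(11) | reversed so far: 33 -> 11
Step 3: curr=21, set curr.next=prev(33) | reversed so far: 21 -> 33 -> 11
Step 4: curr=8, set curr.next=prev(21) | reversed so far: 8 -> 21 -> 33 -> 11
Step 5: curr=11, set curr.next=prev(8) | reversed so far: 11 -> 8 -> 21 -> 33 -> 11

11 -> 8 -> 21 -> 33 -> 11 -> None


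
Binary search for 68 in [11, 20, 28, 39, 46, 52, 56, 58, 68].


Step 1: lo=0, hi=8, mid=4, val=46
Step 2: lo=5, hi=8, mid=6, val=56
Step 3: lo=7, hi=8, mid=7, val=58
Step 4: lo=8, hi=8, mid=8, val=68

Found at index 8


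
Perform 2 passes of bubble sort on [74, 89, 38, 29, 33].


Initial: [74, 89, 38, 29, 33]
Pass 1: [74, 38, 29, 33, 89] (3 swaps)
Pass 2: [38, 29, 33, 74, 89] (3 swaps)

After 2 passes: [38, 29, 33, 74, 89]


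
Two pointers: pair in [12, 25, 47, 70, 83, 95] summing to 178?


lo=0(12)+hi=5(95)=107
lo=1(25)+hi=5(95)=120
lo=2(47)+hi=5(95)=142
lo=3(70)+hi=5(95)=165
lo=4(83)+hi=5(95)=178

Yes: 83+95=178


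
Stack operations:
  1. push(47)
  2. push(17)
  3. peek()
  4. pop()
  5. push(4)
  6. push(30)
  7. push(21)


push(47) -> [47]
push(17) -> [47, 17]
peek()->17
pop()->17, [47]
push(4) -> [47, 4]
push(30) -> [47, 4, 30]
push(21) -> [47, 4, 30, 21]

Final stack: [47, 4, 30, 21]


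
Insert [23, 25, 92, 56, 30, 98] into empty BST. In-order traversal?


Insert 23: root
Insert 25: R from 23
Insert 92: R from 23 -> R from 25
Insert 56: R from 23 -> R from 25 -> L from 92
Insert 30: R from 23 -> R from 25 -> L from 92 -> L from 56
Insert 98: R from 23 -> R from 25 -> R from 92

In-order: [23, 25, 30, 56, 92, 98]


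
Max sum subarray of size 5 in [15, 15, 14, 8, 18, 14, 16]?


[0:5]: 70
[1:6]: 69
[2:7]: 70

Max: 70 at [0:5]


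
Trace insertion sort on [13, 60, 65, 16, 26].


Initial: [13, 60, 65, 16, 26]
Insert 60: [13, 60, 65, 16, 26]
Insert 65: [13, 60, 65, 16, 26]
Insert 16: [13, 16, 60, 65, 26]
Insert 26: [13, 16, 26, 60, 65]

Sorted: [13, 16, 26, 60, 65]


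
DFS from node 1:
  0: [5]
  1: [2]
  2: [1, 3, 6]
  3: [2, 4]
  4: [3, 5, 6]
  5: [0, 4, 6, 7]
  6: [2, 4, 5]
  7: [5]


Visit 1, push [2]
Visit 2, push [6, 3]
Visit 3, push [4]
Visit 4, push [6, 5]
Visit 5, push [7, 6, 0]
Visit 0, push []
Visit 6, push []
Visit 7, push []

DFS order: [1, 2, 3, 4, 5, 0, 6, 7]


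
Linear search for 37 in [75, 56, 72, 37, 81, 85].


i=0: 75!=37
i=1: 56!=37
i=2: 72!=37
i=3: 37==37 found!

Found at 3, 4 comps


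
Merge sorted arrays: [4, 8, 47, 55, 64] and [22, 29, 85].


Take 4 from A
Take 8 from A
Take 22 from B
Take 29 from B
Take 47 from A
Take 55 from A
Take 64 from A

Merged: [4, 8, 22, 29, 47, 55, 64, 85]


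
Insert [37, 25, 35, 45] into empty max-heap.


Insert 37: [37]
Insert 25: [37, 25]
Insert 35: [37, 25, 35]
Insert 45: [45, 37, 35, 25]

Final heap: [45, 37, 35, 25]


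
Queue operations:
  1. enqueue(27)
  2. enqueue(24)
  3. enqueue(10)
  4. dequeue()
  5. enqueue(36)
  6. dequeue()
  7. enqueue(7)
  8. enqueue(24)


enqueue(27) -> [27]
enqueue(24) -> [27, 24]
enqueue(10) -> [27, 24, 10]
dequeue()->27, [24, 10]
enqueue(36) -> [24, 10, 36]
dequeue()->24, [10, 36]
enqueue(7) -> [10, 36, 7]
enqueue(24) -> [10, 36, 7, 24]

Final queue: [10, 36, 7, 24]


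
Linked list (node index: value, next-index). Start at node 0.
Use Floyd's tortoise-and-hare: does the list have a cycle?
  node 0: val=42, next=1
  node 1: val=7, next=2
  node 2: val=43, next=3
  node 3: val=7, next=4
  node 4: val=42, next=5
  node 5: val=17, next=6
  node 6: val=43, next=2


Floyd's tortoise (slow, +1) and hare (fast, +2):
  init: slow=0, fast=0
  step 1: slow=1, fast=2
  step 2: slow=2, fast=4
  step 3: slow=3, fast=6
  step 4: slow=4, fast=3
  step 5: slow=5, fast=5
  slow == fast at node 5: cycle detected

Cycle: yes


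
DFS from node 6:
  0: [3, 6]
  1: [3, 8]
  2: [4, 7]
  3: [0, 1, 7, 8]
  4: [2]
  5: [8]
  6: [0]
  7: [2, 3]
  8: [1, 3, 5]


Visit 6, push [0]
Visit 0, push [3]
Visit 3, push [8, 7, 1]
Visit 1, push [8]
Visit 8, push [5]
Visit 5, push []
Visit 7, push [2]
Visit 2, push [4]
Visit 4, push []

DFS order: [6, 0, 3, 1, 8, 5, 7, 2, 4]


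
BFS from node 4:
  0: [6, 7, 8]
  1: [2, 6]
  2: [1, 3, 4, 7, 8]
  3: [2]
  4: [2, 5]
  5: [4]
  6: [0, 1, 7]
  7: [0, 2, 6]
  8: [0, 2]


Visit 4, enqueue [2, 5]
Visit 2, enqueue [1, 3, 7, 8]
Visit 5, enqueue []
Visit 1, enqueue [6]
Visit 3, enqueue []
Visit 7, enqueue [0]
Visit 8, enqueue []
Visit 6, enqueue []
Visit 0, enqueue []

BFS order: [4, 2, 5, 1, 3, 7, 8, 6, 0]


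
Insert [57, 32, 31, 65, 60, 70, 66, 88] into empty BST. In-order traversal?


Insert 57: root
Insert 32: L from 57
Insert 31: L from 57 -> L from 32
Insert 65: R from 57
Insert 60: R from 57 -> L from 65
Insert 70: R from 57 -> R from 65
Insert 66: R from 57 -> R from 65 -> L from 70
Insert 88: R from 57 -> R from 65 -> R from 70

In-order: [31, 32, 57, 60, 65, 66, 70, 88]


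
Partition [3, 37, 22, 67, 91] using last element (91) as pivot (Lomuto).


Pivot: 91
  3 <= 91: advance i (no swap)
  37 <= 91: advance i (no swap)
  22 <= 91: advance i (no swap)
  67 <= 91: advance i (no swap)
Place pivot at 4: [3, 37, 22, 67, 91]

Partitioned: [3, 37, 22, 67, 91]


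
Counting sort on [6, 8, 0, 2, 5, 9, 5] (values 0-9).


Input: [6, 8, 0, 2, 5, 9, 5]
Counts: [1, 0, 1, 0, 0, 2, 1, 0, 1, 1]

Sorted: [0, 2, 5, 5, 6, 8, 9]


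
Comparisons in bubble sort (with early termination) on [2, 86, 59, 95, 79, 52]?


Algorithm: bubble sort (with early termination)
Input: [2, 86, 59, 95, 79, 52]
Sorted: [2, 52, 59, 79, 86, 95]

15


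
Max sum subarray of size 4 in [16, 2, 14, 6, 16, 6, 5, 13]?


[0:4]: 38
[1:5]: 38
[2:6]: 42
[3:7]: 33
[4:8]: 40

Max: 42 at [2:6]


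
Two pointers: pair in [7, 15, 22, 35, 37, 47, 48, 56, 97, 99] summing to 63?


lo=0(7)+hi=9(99)=106
lo=0(7)+hi=8(97)=104
lo=0(7)+hi=7(56)=63

Yes: 7+56=63


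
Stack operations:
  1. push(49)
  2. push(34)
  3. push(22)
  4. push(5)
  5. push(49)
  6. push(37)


push(49) -> [49]
push(34) -> [49, 34]
push(22) -> [49, 34, 22]
push(5) -> [49, 34, 22, 5]
push(49) -> [49, 34, 22, 5, 49]
push(37) -> [49, 34, 22, 5, 49, 37]

Final stack: [49, 34, 22, 5, 49, 37]


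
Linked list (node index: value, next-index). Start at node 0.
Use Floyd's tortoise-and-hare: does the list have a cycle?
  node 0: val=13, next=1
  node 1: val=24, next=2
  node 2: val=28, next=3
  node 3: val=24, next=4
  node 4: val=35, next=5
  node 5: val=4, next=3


Floyd's tortoise (slow, +1) and hare (fast, +2):
  init: slow=0, fast=0
  step 1: slow=1, fast=2
  step 2: slow=2, fast=4
  step 3: slow=3, fast=3
  slow == fast at node 3: cycle detected

Cycle: yes


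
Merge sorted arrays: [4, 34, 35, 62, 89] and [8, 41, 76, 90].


Take 4 from A
Take 8 from B
Take 34 from A
Take 35 from A
Take 41 from B
Take 62 from A
Take 76 from B
Take 89 from A

Merged: [4, 8, 34, 35, 41, 62, 76, 89, 90]


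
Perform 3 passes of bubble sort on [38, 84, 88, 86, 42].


Initial: [38, 84, 88, 86, 42]
Pass 1: [38, 84, 86, 42, 88] (2 swaps)
Pass 2: [38, 84, 42, 86, 88] (1 swaps)
Pass 3: [38, 42, 84, 86, 88] (1 swaps)

After 3 passes: [38, 42, 84, 86, 88]


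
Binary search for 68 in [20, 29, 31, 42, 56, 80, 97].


Step 1: lo=0, hi=6, mid=3, val=42
Step 2: lo=4, hi=6, mid=5, val=80
Step 3: lo=4, hi=4, mid=4, val=56

Not found


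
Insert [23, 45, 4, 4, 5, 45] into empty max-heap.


Insert 23: [23]
Insert 45: [45, 23]
Insert 4: [45, 23, 4]
Insert 4: [45, 23, 4, 4]
Insert 5: [45, 23, 4, 4, 5]
Insert 45: [45, 23, 45, 4, 5, 4]

Final heap: [45, 23, 45, 4, 5, 4]


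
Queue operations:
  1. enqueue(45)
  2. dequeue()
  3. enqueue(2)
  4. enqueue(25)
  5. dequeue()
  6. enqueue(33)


enqueue(45) -> [45]
dequeue()->45, []
enqueue(2) -> [2]
enqueue(25) -> [2, 25]
dequeue()->2, [25]
enqueue(33) -> [25, 33]

Final queue: [25, 33]


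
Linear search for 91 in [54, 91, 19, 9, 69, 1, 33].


i=0: 54!=91
i=1: 91==91 found!

Found at 1, 2 comps


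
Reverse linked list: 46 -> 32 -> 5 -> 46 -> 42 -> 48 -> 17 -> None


Step 1: curr=46, set curr.next=prev(None) | reversed so far: 46
Step 2: curr=32, set curr.next=prev(46) | reversed so far: 32 -> 46
Step 3: curr=5, set curr.next=prev(32) | reversed so far: 5 -> 32 -> 46
Step 4: curr=46, set curr.next=prev(5) | reversed so far: 46 -> 5 -> 32 -> 46
Step 5: curr=42, set curr.next=prev(46) | reversed so far: 42 -> 46 -> 5 -> 32 -> 46
Step 6: curr=48, set curr.next=prev(42) | reversed so far: 48 -> 42 -> 46 -> 5 -> 32 -> 46
Step 7: curr=17, set curr.next=prev(48) | reversed so far: 17 -> 48 -> 42 -> 46 -> 5 -> 32 -> 46

17 -> 48 -> 42 -> 46 -> 5 -> 32 -> 46 -> None


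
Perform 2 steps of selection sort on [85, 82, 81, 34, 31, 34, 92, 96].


Initial: [85, 82, 81, 34, 31, 34, 92, 96]
Step 1: min=31 at 4
  Swap: [31, 82, 81, 34, 85, 34, 92, 96]
Step 2: min=34 at 3
  Swap: [31, 34, 81, 82, 85, 34, 92, 96]

After 2 steps: [31, 34, 81, 82, 85, 34, 92, 96]


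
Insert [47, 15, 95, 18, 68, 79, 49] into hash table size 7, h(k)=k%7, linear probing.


Insert 47: h=5 -> slot 5
Insert 15: h=1 -> slot 1
Insert 95: h=4 -> slot 4
Insert 18: h=4, 2 probes -> slot 6
Insert 68: h=5, 2 probes -> slot 0
Insert 79: h=2 -> slot 2
Insert 49: h=0, 3 probes -> slot 3

Table: [68, 15, 79, 49, 95, 47, 18]


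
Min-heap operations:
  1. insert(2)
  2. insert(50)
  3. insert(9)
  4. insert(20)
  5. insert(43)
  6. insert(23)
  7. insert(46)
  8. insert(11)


insert(2) -> [2]
insert(50) -> [2, 50]
insert(9) -> [2, 50, 9]
insert(20) -> [2, 20, 9, 50]
insert(43) -> [2, 20, 9, 50, 43]
insert(23) -> [2, 20, 9, 50, 43, 23]
insert(46) -> [2, 20, 9, 50, 43, 23, 46]
insert(11) -> [2, 11, 9, 20, 43, 23, 46, 50]

Final heap: [2, 11, 9, 20, 43, 23, 46, 50]


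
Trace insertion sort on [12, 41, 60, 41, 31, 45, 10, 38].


Initial: [12, 41, 60, 41, 31, 45, 10, 38]
Insert 41: [12, 41, 60, 41, 31, 45, 10, 38]
Insert 60: [12, 41, 60, 41, 31, 45, 10, 38]
Insert 41: [12, 41, 41, 60, 31, 45, 10, 38]
Insert 31: [12, 31, 41, 41, 60, 45, 10, 38]
Insert 45: [12, 31, 41, 41, 45, 60, 10, 38]
Insert 10: [10, 12, 31, 41, 41, 45, 60, 38]
Insert 38: [10, 12, 31, 38, 41, 41, 45, 60]

Sorted: [10, 12, 31, 38, 41, 41, 45, 60]


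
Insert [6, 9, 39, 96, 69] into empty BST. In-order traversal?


Insert 6: root
Insert 9: R from 6
Insert 39: R from 6 -> R from 9
Insert 96: R from 6 -> R from 9 -> R from 39
Insert 69: R from 6 -> R from 9 -> R from 39 -> L from 96

In-order: [6, 9, 39, 69, 96]


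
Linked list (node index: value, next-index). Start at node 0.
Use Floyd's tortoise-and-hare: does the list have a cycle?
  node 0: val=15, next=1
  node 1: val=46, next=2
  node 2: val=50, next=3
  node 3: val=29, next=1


Floyd's tortoise (slow, +1) and hare (fast, +2):
  init: slow=0, fast=0
  step 1: slow=1, fast=2
  step 2: slow=2, fast=1
  step 3: slow=3, fast=3
  slow == fast at node 3: cycle detected

Cycle: yes


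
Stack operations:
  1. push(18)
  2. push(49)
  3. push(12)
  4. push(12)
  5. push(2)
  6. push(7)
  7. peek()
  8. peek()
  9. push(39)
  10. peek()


push(18) -> [18]
push(49) -> [18, 49]
push(12) -> [18, 49, 12]
push(12) -> [18, 49, 12, 12]
push(2) -> [18, 49, 12, 12, 2]
push(7) -> [18, 49, 12, 12, 2, 7]
peek()->7
peek()->7
push(39) -> [18, 49, 12, 12, 2, 7, 39]
peek()->39

Final stack: [18, 49, 12, 12, 2, 7, 39]


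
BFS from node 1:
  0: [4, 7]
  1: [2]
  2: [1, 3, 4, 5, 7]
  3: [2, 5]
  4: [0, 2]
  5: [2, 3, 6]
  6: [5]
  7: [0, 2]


Visit 1, enqueue [2]
Visit 2, enqueue [3, 4, 5, 7]
Visit 3, enqueue []
Visit 4, enqueue [0]
Visit 5, enqueue [6]
Visit 7, enqueue []
Visit 0, enqueue []
Visit 6, enqueue []

BFS order: [1, 2, 3, 4, 5, 7, 0, 6]


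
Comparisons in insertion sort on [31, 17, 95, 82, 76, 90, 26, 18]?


Algorithm: insertion sort
Input: [31, 17, 95, 82, 76, 90, 26, 18]
Sorted: [17, 18, 26, 31, 76, 82, 90, 95]

22


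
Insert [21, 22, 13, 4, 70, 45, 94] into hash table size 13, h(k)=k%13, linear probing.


Insert 21: h=8 -> slot 8
Insert 22: h=9 -> slot 9
Insert 13: h=0 -> slot 0
Insert 4: h=4 -> slot 4
Insert 70: h=5 -> slot 5
Insert 45: h=6 -> slot 6
Insert 94: h=3 -> slot 3

Table: [13, None, None, 94, 4, 70, 45, None, 21, 22, None, None, None]


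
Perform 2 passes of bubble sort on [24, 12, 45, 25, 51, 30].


Initial: [24, 12, 45, 25, 51, 30]
Pass 1: [12, 24, 25, 45, 30, 51] (3 swaps)
Pass 2: [12, 24, 25, 30, 45, 51] (1 swaps)

After 2 passes: [12, 24, 25, 30, 45, 51]


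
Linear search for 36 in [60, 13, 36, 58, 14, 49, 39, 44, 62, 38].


i=0: 60!=36
i=1: 13!=36
i=2: 36==36 found!

Found at 2, 3 comps


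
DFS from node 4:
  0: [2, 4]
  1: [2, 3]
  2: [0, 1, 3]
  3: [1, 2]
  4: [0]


Visit 4, push [0]
Visit 0, push [2]
Visit 2, push [3, 1]
Visit 1, push [3]
Visit 3, push []

DFS order: [4, 0, 2, 1, 3]


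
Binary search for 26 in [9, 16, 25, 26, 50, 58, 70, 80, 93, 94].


Step 1: lo=0, hi=9, mid=4, val=50
Step 2: lo=0, hi=3, mid=1, val=16
Step 3: lo=2, hi=3, mid=2, val=25
Step 4: lo=3, hi=3, mid=3, val=26

Found at index 3


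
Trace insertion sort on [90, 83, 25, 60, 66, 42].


Initial: [90, 83, 25, 60, 66, 42]
Insert 83: [83, 90, 25, 60, 66, 42]
Insert 25: [25, 83, 90, 60, 66, 42]
Insert 60: [25, 60, 83, 90, 66, 42]
Insert 66: [25, 60, 66, 83, 90, 42]
Insert 42: [25, 42, 60, 66, 83, 90]

Sorted: [25, 42, 60, 66, 83, 90]


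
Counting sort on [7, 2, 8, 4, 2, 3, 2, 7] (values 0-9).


Input: [7, 2, 8, 4, 2, 3, 2, 7]
Counts: [0, 0, 3, 1, 1, 0, 0, 2, 1, 0]

Sorted: [2, 2, 2, 3, 4, 7, 7, 8]


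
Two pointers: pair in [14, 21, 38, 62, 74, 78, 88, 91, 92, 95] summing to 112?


lo=0(14)+hi=9(95)=109
lo=1(21)+hi=9(95)=116
lo=1(21)+hi=8(92)=113
lo=1(21)+hi=7(91)=112

Yes: 21+91=112


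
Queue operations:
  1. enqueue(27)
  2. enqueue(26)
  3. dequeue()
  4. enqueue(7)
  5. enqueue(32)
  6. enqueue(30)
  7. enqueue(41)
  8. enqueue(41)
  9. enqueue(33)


enqueue(27) -> [27]
enqueue(26) -> [27, 26]
dequeue()->27, [26]
enqueue(7) -> [26, 7]
enqueue(32) -> [26, 7, 32]
enqueue(30) -> [26, 7, 32, 30]
enqueue(41) -> [26, 7, 32, 30, 41]
enqueue(41) -> [26, 7, 32, 30, 41, 41]
enqueue(33) -> [26, 7, 32, 30, 41, 41, 33]

Final queue: [26, 7, 32, 30, 41, 41, 33]


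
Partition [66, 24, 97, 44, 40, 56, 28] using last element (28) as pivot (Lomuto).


Pivot: 28
  24 <= 28: swap -> [24, 66, 97, 44, 40, 56, 28]
Place pivot at 1: [24, 28, 97, 44, 40, 56, 66]

Partitioned: [24, 28, 97, 44, 40, 56, 66]


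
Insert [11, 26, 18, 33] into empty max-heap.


Insert 11: [11]
Insert 26: [26, 11]
Insert 18: [26, 11, 18]
Insert 33: [33, 26, 18, 11]

Final heap: [33, 26, 18, 11]


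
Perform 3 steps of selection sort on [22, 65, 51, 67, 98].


Initial: [22, 65, 51, 67, 98]
Step 1: min=22 at 0
  Swap: [22, 65, 51, 67, 98]
Step 2: min=51 at 2
  Swap: [22, 51, 65, 67, 98]
Step 3: min=65 at 2
  Swap: [22, 51, 65, 67, 98]

After 3 steps: [22, 51, 65, 67, 98]


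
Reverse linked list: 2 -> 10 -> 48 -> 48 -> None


Step 1: curr=2, set curr.next=prev(None) | reversed so far: 2
Step 2: curr=10, set curr.next=prev(2) | reversed so far: 10 -> 2
Step 3: curr=48, set curr.next=prev(10) | reversed so far: 48 -> 10 -> 2
Step 4: curr=48, set curr.next=prev(48) | reversed so far: 48 -> 48 -> 10 -> 2

48 -> 48 -> 10 -> 2 -> None


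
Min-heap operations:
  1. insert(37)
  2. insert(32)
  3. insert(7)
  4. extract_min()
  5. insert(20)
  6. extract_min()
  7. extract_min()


insert(37) -> [37]
insert(32) -> [32, 37]
insert(7) -> [7, 37, 32]
extract_min()->7, [32, 37]
insert(20) -> [20, 37, 32]
extract_min()->20, [32, 37]
extract_min()->32, [37]

Final heap: [37]


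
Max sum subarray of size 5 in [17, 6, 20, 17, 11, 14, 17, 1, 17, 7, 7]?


[0:5]: 71
[1:6]: 68
[2:7]: 79
[3:8]: 60
[4:9]: 60
[5:10]: 56
[6:11]: 49

Max: 79 at [2:7]


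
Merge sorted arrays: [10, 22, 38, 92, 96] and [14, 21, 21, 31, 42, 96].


Take 10 from A
Take 14 from B
Take 21 from B
Take 21 from B
Take 22 from A
Take 31 from B
Take 38 from A
Take 42 from B
Take 92 from A
Take 96 from A

Merged: [10, 14, 21, 21, 22, 31, 38, 42, 92, 96, 96]


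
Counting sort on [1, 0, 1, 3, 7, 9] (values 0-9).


Input: [1, 0, 1, 3, 7, 9]
Counts: [1, 2, 0, 1, 0, 0, 0, 1, 0, 1]

Sorted: [0, 1, 1, 3, 7, 9]


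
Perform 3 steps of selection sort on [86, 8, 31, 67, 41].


Initial: [86, 8, 31, 67, 41]
Step 1: min=8 at 1
  Swap: [8, 86, 31, 67, 41]
Step 2: min=31 at 2
  Swap: [8, 31, 86, 67, 41]
Step 3: min=41 at 4
  Swap: [8, 31, 41, 67, 86]

After 3 steps: [8, 31, 41, 67, 86]


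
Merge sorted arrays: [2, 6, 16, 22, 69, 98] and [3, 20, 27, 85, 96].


Take 2 from A
Take 3 from B
Take 6 from A
Take 16 from A
Take 20 from B
Take 22 from A
Take 27 from B
Take 69 from A
Take 85 from B
Take 96 from B

Merged: [2, 3, 6, 16, 20, 22, 27, 69, 85, 96, 98]


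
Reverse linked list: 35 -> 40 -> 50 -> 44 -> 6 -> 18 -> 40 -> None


Step 1: curr=35, set curr.next=prev(None) | reversed so far: 35
Step 2: curr=40, set curr.next=prev(35) | reversed so far: 40 -> 35
Step 3: curr=50, set curr.next=prev(40) | reversed so far: 50 -> 40 -> 35
Step 4: curr=44, set curr.next=prev(50) | reversed so far: 44 -> 50 -> 40 -> 35
Step 5: curr=6, set curr.next=prev(44) | reversed so far: 6 -> 44 -> 50 -> 40 -> 35
Step 6: curr=18, set curr.next=prev(6) | reversed so far: 18 -> 6 -> 44 -> 50 -> 40 -> 35
Step 7: curr=40, set curr.next=prev(18) | reversed so far: 40 -> 18 -> 6 -> 44 -> 50 -> 40 -> 35

40 -> 18 -> 6 -> 44 -> 50 -> 40 -> 35 -> None


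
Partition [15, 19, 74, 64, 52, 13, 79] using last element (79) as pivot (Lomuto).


Pivot: 79
  15 <= 79: advance i (no swap)
  19 <= 79: advance i (no swap)
  74 <= 79: advance i (no swap)
  64 <= 79: advance i (no swap)
  52 <= 79: advance i (no swap)
  13 <= 79: advance i (no swap)
Place pivot at 6: [15, 19, 74, 64, 52, 13, 79]

Partitioned: [15, 19, 74, 64, 52, 13, 79]


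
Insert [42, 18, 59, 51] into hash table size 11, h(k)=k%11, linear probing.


Insert 42: h=9 -> slot 9
Insert 18: h=7 -> slot 7
Insert 59: h=4 -> slot 4
Insert 51: h=7, 1 probes -> slot 8

Table: [None, None, None, None, 59, None, None, 18, 51, 42, None]


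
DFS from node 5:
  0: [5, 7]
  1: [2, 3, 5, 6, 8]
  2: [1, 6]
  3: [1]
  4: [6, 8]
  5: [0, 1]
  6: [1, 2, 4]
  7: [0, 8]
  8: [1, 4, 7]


Visit 5, push [1, 0]
Visit 0, push [7]
Visit 7, push [8]
Visit 8, push [4, 1]
Visit 1, push [6, 3, 2]
Visit 2, push [6]
Visit 6, push [4]
Visit 4, push []
Visit 3, push []

DFS order: [5, 0, 7, 8, 1, 2, 6, 4, 3]


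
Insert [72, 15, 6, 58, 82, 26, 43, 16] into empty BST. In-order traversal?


Insert 72: root
Insert 15: L from 72
Insert 6: L from 72 -> L from 15
Insert 58: L from 72 -> R from 15
Insert 82: R from 72
Insert 26: L from 72 -> R from 15 -> L from 58
Insert 43: L from 72 -> R from 15 -> L from 58 -> R from 26
Insert 16: L from 72 -> R from 15 -> L from 58 -> L from 26

In-order: [6, 15, 16, 26, 43, 58, 72, 82]


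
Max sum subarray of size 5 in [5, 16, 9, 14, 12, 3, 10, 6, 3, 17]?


[0:5]: 56
[1:6]: 54
[2:7]: 48
[3:8]: 45
[4:9]: 34
[5:10]: 39

Max: 56 at [0:5]


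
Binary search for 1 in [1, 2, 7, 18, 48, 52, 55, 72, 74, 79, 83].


Step 1: lo=0, hi=10, mid=5, val=52
Step 2: lo=0, hi=4, mid=2, val=7
Step 3: lo=0, hi=1, mid=0, val=1

Found at index 0


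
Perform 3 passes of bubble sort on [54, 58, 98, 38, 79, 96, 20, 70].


Initial: [54, 58, 98, 38, 79, 96, 20, 70]
Pass 1: [54, 58, 38, 79, 96, 20, 70, 98] (5 swaps)
Pass 2: [54, 38, 58, 79, 20, 70, 96, 98] (3 swaps)
Pass 3: [38, 54, 58, 20, 70, 79, 96, 98] (3 swaps)

After 3 passes: [38, 54, 58, 20, 70, 79, 96, 98]


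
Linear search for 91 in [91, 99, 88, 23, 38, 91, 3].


i=0: 91==91 found!

Found at 0, 1 comps


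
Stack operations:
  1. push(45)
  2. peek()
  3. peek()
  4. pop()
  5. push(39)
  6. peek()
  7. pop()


push(45) -> [45]
peek()->45
peek()->45
pop()->45, []
push(39) -> [39]
peek()->39
pop()->39, []

Final stack: []


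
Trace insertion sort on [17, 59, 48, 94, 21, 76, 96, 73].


Initial: [17, 59, 48, 94, 21, 76, 96, 73]
Insert 59: [17, 59, 48, 94, 21, 76, 96, 73]
Insert 48: [17, 48, 59, 94, 21, 76, 96, 73]
Insert 94: [17, 48, 59, 94, 21, 76, 96, 73]
Insert 21: [17, 21, 48, 59, 94, 76, 96, 73]
Insert 76: [17, 21, 48, 59, 76, 94, 96, 73]
Insert 96: [17, 21, 48, 59, 76, 94, 96, 73]
Insert 73: [17, 21, 48, 59, 73, 76, 94, 96]

Sorted: [17, 21, 48, 59, 73, 76, 94, 96]


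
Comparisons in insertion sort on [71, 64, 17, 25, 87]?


Algorithm: insertion sort
Input: [71, 64, 17, 25, 87]
Sorted: [17, 25, 64, 71, 87]

7


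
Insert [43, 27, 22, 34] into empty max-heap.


Insert 43: [43]
Insert 27: [43, 27]
Insert 22: [43, 27, 22]
Insert 34: [43, 34, 22, 27]

Final heap: [43, 34, 22, 27]


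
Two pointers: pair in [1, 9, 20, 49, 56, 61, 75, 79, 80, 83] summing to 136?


lo=0(1)+hi=9(83)=84
lo=1(9)+hi=9(83)=92
lo=2(20)+hi=9(83)=103
lo=3(49)+hi=9(83)=132
lo=4(56)+hi=9(83)=139
lo=4(56)+hi=8(80)=136

Yes: 56+80=136


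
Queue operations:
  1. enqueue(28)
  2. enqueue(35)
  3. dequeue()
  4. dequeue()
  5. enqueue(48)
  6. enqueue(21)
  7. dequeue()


enqueue(28) -> [28]
enqueue(35) -> [28, 35]
dequeue()->28, [35]
dequeue()->35, []
enqueue(48) -> [48]
enqueue(21) -> [48, 21]
dequeue()->48, [21]

Final queue: [21]


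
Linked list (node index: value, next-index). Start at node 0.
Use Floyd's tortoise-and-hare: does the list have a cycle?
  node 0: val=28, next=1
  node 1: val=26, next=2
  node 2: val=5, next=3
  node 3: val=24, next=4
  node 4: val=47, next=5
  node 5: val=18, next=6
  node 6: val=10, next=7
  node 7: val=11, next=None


Floyd's tortoise (slow, +1) and hare (fast, +2):
  init: slow=0, fast=0
  step 1: slow=1, fast=2
  step 2: slow=2, fast=4
  step 3: slow=3, fast=6
  step 4: fast 6->7->None, no cycle

Cycle: no


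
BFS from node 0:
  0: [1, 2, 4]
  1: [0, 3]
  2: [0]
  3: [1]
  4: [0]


Visit 0, enqueue [1, 2, 4]
Visit 1, enqueue [3]
Visit 2, enqueue []
Visit 4, enqueue []
Visit 3, enqueue []

BFS order: [0, 1, 2, 4, 3]


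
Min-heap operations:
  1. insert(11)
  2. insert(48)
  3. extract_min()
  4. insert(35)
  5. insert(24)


insert(11) -> [11]
insert(48) -> [11, 48]
extract_min()->11, [48]
insert(35) -> [35, 48]
insert(24) -> [24, 48, 35]

Final heap: [24, 48, 35]


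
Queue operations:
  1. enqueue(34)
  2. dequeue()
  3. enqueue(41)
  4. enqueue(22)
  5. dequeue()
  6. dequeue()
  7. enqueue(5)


enqueue(34) -> [34]
dequeue()->34, []
enqueue(41) -> [41]
enqueue(22) -> [41, 22]
dequeue()->41, [22]
dequeue()->22, []
enqueue(5) -> [5]

Final queue: [5]


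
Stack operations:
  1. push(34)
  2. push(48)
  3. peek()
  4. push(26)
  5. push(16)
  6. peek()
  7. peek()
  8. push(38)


push(34) -> [34]
push(48) -> [34, 48]
peek()->48
push(26) -> [34, 48, 26]
push(16) -> [34, 48, 26, 16]
peek()->16
peek()->16
push(38) -> [34, 48, 26, 16, 38]

Final stack: [34, 48, 26, 16, 38]


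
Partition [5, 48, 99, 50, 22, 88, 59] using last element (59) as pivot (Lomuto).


Pivot: 59
  5 <= 59: advance i (no swap)
  48 <= 59: advance i (no swap)
  50 <= 59: swap -> [5, 48, 50, 99, 22, 88, 59]
  22 <= 59: swap -> [5, 48, 50, 22, 99, 88, 59]
Place pivot at 4: [5, 48, 50, 22, 59, 88, 99]

Partitioned: [5, 48, 50, 22, 59, 88, 99]


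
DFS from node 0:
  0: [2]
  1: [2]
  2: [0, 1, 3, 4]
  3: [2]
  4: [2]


Visit 0, push [2]
Visit 2, push [4, 3, 1]
Visit 1, push []
Visit 3, push []
Visit 4, push []

DFS order: [0, 2, 1, 3, 4]


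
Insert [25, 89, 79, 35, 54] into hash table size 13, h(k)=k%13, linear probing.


Insert 25: h=12 -> slot 12
Insert 89: h=11 -> slot 11
Insert 79: h=1 -> slot 1
Insert 35: h=9 -> slot 9
Insert 54: h=2 -> slot 2

Table: [None, 79, 54, None, None, None, None, None, None, 35, None, 89, 25]


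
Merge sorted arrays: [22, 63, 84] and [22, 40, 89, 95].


Take 22 from A
Take 22 from B
Take 40 from B
Take 63 from A
Take 84 from A

Merged: [22, 22, 40, 63, 84, 89, 95]


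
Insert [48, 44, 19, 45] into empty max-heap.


Insert 48: [48]
Insert 44: [48, 44]
Insert 19: [48, 44, 19]
Insert 45: [48, 45, 19, 44]

Final heap: [48, 45, 19, 44]


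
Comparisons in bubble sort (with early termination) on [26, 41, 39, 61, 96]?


Algorithm: bubble sort (with early termination)
Input: [26, 41, 39, 61, 96]
Sorted: [26, 39, 41, 61, 96]

7


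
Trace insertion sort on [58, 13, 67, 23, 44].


Initial: [58, 13, 67, 23, 44]
Insert 13: [13, 58, 67, 23, 44]
Insert 67: [13, 58, 67, 23, 44]
Insert 23: [13, 23, 58, 67, 44]
Insert 44: [13, 23, 44, 58, 67]

Sorted: [13, 23, 44, 58, 67]


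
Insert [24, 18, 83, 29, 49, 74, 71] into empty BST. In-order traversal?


Insert 24: root
Insert 18: L from 24
Insert 83: R from 24
Insert 29: R from 24 -> L from 83
Insert 49: R from 24 -> L from 83 -> R from 29
Insert 74: R from 24 -> L from 83 -> R from 29 -> R from 49
Insert 71: R from 24 -> L from 83 -> R from 29 -> R from 49 -> L from 74

In-order: [18, 24, 29, 49, 71, 74, 83]


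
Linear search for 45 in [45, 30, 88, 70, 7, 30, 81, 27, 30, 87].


i=0: 45==45 found!

Found at 0, 1 comps


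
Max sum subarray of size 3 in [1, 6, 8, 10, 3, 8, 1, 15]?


[0:3]: 15
[1:4]: 24
[2:5]: 21
[3:6]: 21
[4:7]: 12
[5:8]: 24

Max: 24 at [1:4]


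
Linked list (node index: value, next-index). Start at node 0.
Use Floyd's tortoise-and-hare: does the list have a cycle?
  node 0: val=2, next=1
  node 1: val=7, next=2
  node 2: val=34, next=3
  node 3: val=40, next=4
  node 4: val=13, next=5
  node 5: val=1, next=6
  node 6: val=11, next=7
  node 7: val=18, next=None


Floyd's tortoise (slow, +1) and hare (fast, +2):
  init: slow=0, fast=0
  step 1: slow=1, fast=2
  step 2: slow=2, fast=4
  step 3: slow=3, fast=6
  step 4: fast 6->7->None, no cycle

Cycle: no


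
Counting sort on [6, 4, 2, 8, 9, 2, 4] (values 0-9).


Input: [6, 4, 2, 8, 9, 2, 4]
Counts: [0, 0, 2, 0, 2, 0, 1, 0, 1, 1]

Sorted: [2, 2, 4, 4, 6, 8, 9]


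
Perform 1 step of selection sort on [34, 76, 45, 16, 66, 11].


Initial: [34, 76, 45, 16, 66, 11]
Step 1: min=11 at 5
  Swap: [11, 76, 45, 16, 66, 34]

After 1 step: [11, 76, 45, 16, 66, 34]


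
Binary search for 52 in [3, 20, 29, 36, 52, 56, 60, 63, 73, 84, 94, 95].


Step 1: lo=0, hi=11, mid=5, val=56
Step 2: lo=0, hi=4, mid=2, val=29
Step 3: lo=3, hi=4, mid=3, val=36
Step 4: lo=4, hi=4, mid=4, val=52

Found at index 4


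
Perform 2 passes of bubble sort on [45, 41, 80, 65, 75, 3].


Initial: [45, 41, 80, 65, 75, 3]
Pass 1: [41, 45, 65, 75, 3, 80] (4 swaps)
Pass 2: [41, 45, 65, 3, 75, 80] (1 swaps)

After 2 passes: [41, 45, 65, 3, 75, 80]


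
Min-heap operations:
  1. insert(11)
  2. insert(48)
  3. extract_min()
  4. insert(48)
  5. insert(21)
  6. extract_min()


insert(11) -> [11]
insert(48) -> [11, 48]
extract_min()->11, [48]
insert(48) -> [48, 48]
insert(21) -> [21, 48, 48]
extract_min()->21, [48, 48]

Final heap: [48, 48]


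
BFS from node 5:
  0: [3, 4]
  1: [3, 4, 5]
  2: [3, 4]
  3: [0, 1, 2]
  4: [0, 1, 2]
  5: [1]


Visit 5, enqueue [1]
Visit 1, enqueue [3, 4]
Visit 3, enqueue [0, 2]
Visit 4, enqueue []
Visit 0, enqueue []
Visit 2, enqueue []

BFS order: [5, 1, 3, 4, 0, 2]


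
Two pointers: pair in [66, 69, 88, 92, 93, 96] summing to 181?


lo=0(66)+hi=5(96)=162
lo=1(69)+hi=5(96)=165
lo=2(88)+hi=5(96)=184
lo=2(88)+hi=4(93)=181

Yes: 88+93=181


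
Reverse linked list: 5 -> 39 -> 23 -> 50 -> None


Step 1: curr=5, set curr.next=prev(None) | reversed so far: 5
Step 2: curr=39, set curr.next=prev(5) | reversed so far: 39 -> 5
Step 3: curr=23, set curr.next=prev(39) | reversed so far: 23 -> 39 -> 5
Step 4: curr=50, set curr.next=prev(23) | reversed so far: 50 -> 23 -> 39 -> 5

50 -> 23 -> 39 -> 5 -> None


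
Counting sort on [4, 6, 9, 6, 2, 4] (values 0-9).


Input: [4, 6, 9, 6, 2, 4]
Counts: [0, 0, 1, 0, 2, 0, 2, 0, 0, 1]

Sorted: [2, 4, 4, 6, 6, 9]


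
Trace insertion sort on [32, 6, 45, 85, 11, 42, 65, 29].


Initial: [32, 6, 45, 85, 11, 42, 65, 29]
Insert 6: [6, 32, 45, 85, 11, 42, 65, 29]
Insert 45: [6, 32, 45, 85, 11, 42, 65, 29]
Insert 85: [6, 32, 45, 85, 11, 42, 65, 29]
Insert 11: [6, 11, 32, 45, 85, 42, 65, 29]
Insert 42: [6, 11, 32, 42, 45, 85, 65, 29]
Insert 65: [6, 11, 32, 42, 45, 65, 85, 29]
Insert 29: [6, 11, 29, 32, 42, 45, 65, 85]

Sorted: [6, 11, 29, 32, 42, 45, 65, 85]


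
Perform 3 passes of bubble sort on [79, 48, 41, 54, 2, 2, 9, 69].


Initial: [79, 48, 41, 54, 2, 2, 9, 69]
Pass 1: [48, 41, 54, 2, 2, 9, 69, 79] (7 swaps)
Pass 2: [41, 48, 2, 2, 9, 54, 69, 79] (4 swaps)
Pass 3: [41, 2, 2, 9, 48, 54, 69, 79] (3 swaps)

After 3 passes: [41, 2, 2, 9, 48, 54, 69, 79]


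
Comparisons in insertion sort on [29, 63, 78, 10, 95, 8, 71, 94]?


Algorithm: insertion sort
Input: [29, 63, 78, 10, 95, 8, 71, 94]
Sorted: [8, 10, 29, 63, 71, 78, 94, 95]

16


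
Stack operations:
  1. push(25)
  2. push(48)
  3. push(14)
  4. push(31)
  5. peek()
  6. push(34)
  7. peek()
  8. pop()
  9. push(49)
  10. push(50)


push(25) -> [25]
push(48) -> [25, 48]
push(14) -> [25, 48, 14]
push(31) -> [25, 48, 14, 31]
peek()->31
push(34) -> [25, 48, 14, 31, 34]
peek()->34
pop()->34, [25, 48, 14, 31]
push(49) -> [25, 48, 14, 31, 49]
push(50) -> [25, 48, 14, 31, 49, 50]

Final stack: [25, 48, 14, 31, 49, 50]


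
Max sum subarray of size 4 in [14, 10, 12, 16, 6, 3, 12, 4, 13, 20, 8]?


[0:4]: 52
[1:5]: 44
[2:6]: 37
[3:7]: 37
[4:8]: 25
[5:9]: 32
[6:10]: 49
[7:11]: 45

Max: 52 at [0:4]
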